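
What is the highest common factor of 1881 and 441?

Euclid: 1881 = 4·441 + 117; 441 = 3·117 + 90; 117 = 1·90 + 27; 90 = 3·27 + 9; 27 = 3·9 + 0. Last nonzero remainder: 9.

9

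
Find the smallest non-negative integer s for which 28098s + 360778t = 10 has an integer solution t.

135693

Reduce mod 360778: 28098s ≡ 10 (mod 360778). With g = gcd(28098, 360778) = 2 dividing 10, divide through: 14049s ≡ 5 (mod 180389).
Since gcd(14049, 180389) = 1, s ≡ 5·(14049)⁻¹ ≡ 135693 (mod 180389). Smallest non-negative: 135693.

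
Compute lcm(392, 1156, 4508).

2605624

392 = 2³ · 7²; 1156 = 2² · 17²; 4508 = 2² · 7² · 23
lcm takes max exponent of each prime: 2³ · 7² · 17² · 23 = 2605624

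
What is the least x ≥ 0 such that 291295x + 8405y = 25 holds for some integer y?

715

Reduce mod 8405: 291295x ≡ 25 (mod 8405). With g = gcd(291295, 8405) = 5 dividing 25, divide through: 58259x ≡ 5 (mod 1681).
Since gcd(58259, 1681) = 1, x ≡ 5·(58259)⁻¹ ≡ 715 (mod 1681). Smallest non-negative: 715.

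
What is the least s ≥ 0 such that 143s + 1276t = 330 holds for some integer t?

gcd(143, 1276) = 11 (Euclid: 1276 = 8·143 + 132; 143 = 1·132 + 11; 132 = 12·11 + 0), and 11 | 330.
Extended Euclid: 143·(9) + 1276·(-1) = 11. Scale by 30: s₀ = 270.
General solution s = s₀ + 116k; reducing mod 116 gives s = 38 (and t = -4).

38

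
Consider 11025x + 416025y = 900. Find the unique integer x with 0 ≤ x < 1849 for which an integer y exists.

gcd(11025, 416025) = 225 (Euclid: 416025 = 37·11025 + 8100; 11025 = 1·8100 + 2925; 8100 = 2·2925 + 2250; 2925 = 1·2250 + 675; 2250 = 3·675 + 225; 675 = 3·225 + 0), and 225 | 900.
Extended Euclid: 11025·(-566) + 416025·(15) = 225. Scale by 4: x₀ = -2264.
General solution x = x₀ + 1849t; reducing mod 1849 gives x = 1434 (and y = -38).

1434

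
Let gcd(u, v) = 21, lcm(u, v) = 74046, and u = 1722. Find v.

903

u·v = gcd·lcm = 21·74046 = 1554966, so v = 1554966/1722 = 903.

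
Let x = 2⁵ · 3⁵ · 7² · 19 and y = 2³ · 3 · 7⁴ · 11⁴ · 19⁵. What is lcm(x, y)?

max exponent per prime: 2⁵ · 3⁵ · 7⁴ · 11⁴ · 19⁵ = 676841777571050784

676841777571050784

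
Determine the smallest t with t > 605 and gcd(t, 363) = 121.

363 = 121·3. Any t with gcd(t, 363) = 121 is a multiple of 121, say 121s, with s coprime to 3.
Need s > 605/121, so s ≥ 6. First s ≥ 6 with gcd(s, 3) = 1 is s = 7. Thus t = 121·7 = 847.

847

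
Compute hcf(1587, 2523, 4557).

gcd(1587, 2523): 2523 = 1·1587 + 936; 1587 = 1·936 + 651; 936 = 1·651 + 285; 651 = 2·285 + 81; 285 = 3·81 + 42; 81 = 1·42 + 39; 42 = 1·39 + 3; 39 = 13·3 + 0 → 3
gcd(3, 4557): 4557 = 1519·3 + 0 → 3

3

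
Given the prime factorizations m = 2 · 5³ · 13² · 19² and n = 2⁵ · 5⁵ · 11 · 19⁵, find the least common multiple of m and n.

460306804100000

max exponent per prime: 2⁵ · 5⁵ · 11 · 13² · 19⁵ = 460306804100000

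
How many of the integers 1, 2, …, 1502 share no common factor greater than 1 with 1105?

1105 = 5·13·17. Inclusion–exclusion on these primes:
1502 − ⌊1502/5⌋ − ⌊1502/13⌋ − ⌊1502/17⌋ + ⌊1502/65⌋ + ⌊1502/85⌋ + ⌊1502/221⌋ − ⌊1502/1105⌋ = 1044

1044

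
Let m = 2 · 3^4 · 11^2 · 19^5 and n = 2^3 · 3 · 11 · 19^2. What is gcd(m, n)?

23826

min exponent per shared prime: 2 · 3 · 11 · 19^2 = 23826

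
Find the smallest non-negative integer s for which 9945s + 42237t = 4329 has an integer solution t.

Reduce mod 42237: 9945s ≡ 4329 (mod 42237). With g = gcd(9945, 42237) = 117 dividing 4329, divide through: 85s ≡ 37 (mod 361).
Since gcd(85, 361) = 1, s ≡ 37·(85)⁻¹ ≡ 268 (mod 361). Smallest non-negative: 268.

268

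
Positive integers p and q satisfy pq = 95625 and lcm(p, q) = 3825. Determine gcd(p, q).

From gcd × lcm = pq: gcd = 95625 / 3825 = 25.

25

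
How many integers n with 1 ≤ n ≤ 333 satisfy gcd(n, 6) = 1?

6 = 2·3. Inclusion–exclusion on these primes:
333 − ⌊333/2⌋ − ⌊333/3⌋ + ⌊333/6⌋ = 111

111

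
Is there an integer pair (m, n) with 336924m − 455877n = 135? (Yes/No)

Yes

By Bézout, 336924m − 455877n = 135 has integer solutions iff gcd(336924, 455877) | 135.
Euclid: 455877 = 1·336924 + 118953; 336924 = 2·118953 + 99018; 118953 = 1·99018 + 19935; 99018 = 4·19935 + 19278; 19935 = 1·19278 + 657; 19278 = 29·657 + 225; 657 = 2·225 + 207; 225 = 1·207 + 18; 207 = 11·18 + 9; 18 = 2·9 + 0. gcd = 9; 135 mod 9 = 0. Yes.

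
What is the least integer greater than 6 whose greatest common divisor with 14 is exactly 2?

gcd(k, 14) = 2 forces 2 | k; write k = 2s. Then gcd(2s, 2·7) = 2·gcd(s, 7), so need gcd(s, 7) = 1.
2s > 6 gives s ≥ 4. The least s ≥ 4 coprime to 7 is 4, so k = 2·4 = 8.

8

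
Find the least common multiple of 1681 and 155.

260555

1681 = 41²; 155 = 5 · 31
max exponents: 5 · 31 · 41² = 260555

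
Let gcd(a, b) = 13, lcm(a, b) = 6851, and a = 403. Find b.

a·b = gcd·lcm = 13·6851 = 89063, so b = 89063/403 = 221.

221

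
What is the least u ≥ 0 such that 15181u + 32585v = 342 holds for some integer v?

Reduce mod 32585: 15181u ≡ 342 (mod 32585). With g = gcd(15181, 32585) = 19 dividing 342, divide through: 799u ≡ 18 (mod 1715).
Since gcd(799, 1715) = 1, u ≡ 18·(799)⁻¹ ≡ 1187 (mod 1715). Smallest non-negative: 1187.

1187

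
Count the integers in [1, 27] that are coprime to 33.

16

Prime factors of 33: 3, 11. Count integers ≤ 27 divisible by none of them.
By inclusion–exclusion: 27 − ⌊27/3⌋ − ⌊27/11⌋ + ⌊27/33⌋ = 16.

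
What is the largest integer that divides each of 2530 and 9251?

11

Euclid: 9251 = 3·2530 + 1661; 2530 = 1·1661 + 869; 1661 = 1·869 + 792; 869 = 1·792 + 77; 792 = 10·77 + 22; 77 = 3·22 + 11; 22 = 2·11 + 0. Last nonzero remainder: 11.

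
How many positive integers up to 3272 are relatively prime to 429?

429 = 3·11·13. Inclusion–exclusion on these primes:
3272 − ⌊3272/3⌋ − ⌊3272/11⌋ − ⌊3272/13⌋ + ⌊3272/33⌋ + ⌊3272/39⌋ + ⌊3272/143⌋ − ⌊3272/429⌋ = 1831

1831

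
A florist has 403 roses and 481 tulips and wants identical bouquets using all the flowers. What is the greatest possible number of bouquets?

13

403 = 13 · 31
481 = 13 · 37
Common: 13 = 13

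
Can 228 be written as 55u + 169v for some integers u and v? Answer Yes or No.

gcd(55, 169): 169 = 3·55 + 4; 55 = 13·4 + 3; 4 = 1·3 + 1; 3 = 3·1 + 0 → 1
1 divides 228, so a solution exists.

Yes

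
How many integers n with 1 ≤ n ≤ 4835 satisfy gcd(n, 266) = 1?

1964

Prime factors of 266: 2, 7, 19. Count integers ≤ 4835 divisible by none of them.
By inclusion–exclusion: 4835 − ⌊4835/2⌋ − ⌊4835/7⌋ − ⌊4835/19⌋ + ⌊4835/14⌋ + ⌊4835/38⌋ + ⌊4835/133⌋ − ⌊4835/266⌋ = 1964.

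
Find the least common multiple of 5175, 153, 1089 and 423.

5175 = 3² · 5² · 23; 153 = 3² · 17; 1089 = 3² · 11²; 423 = 3² · 47
lcm takes max exponent of each prime: 3² · 5² · 11² · 17 · 23 · 47 = 500313825

500313825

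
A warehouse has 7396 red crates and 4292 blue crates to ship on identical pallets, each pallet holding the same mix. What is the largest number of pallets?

Euclid: 7396 = 1·4292 + 3104; 4292 = 1·3104 + 1188; 3104 = 2·1188 + 728; 1188 = 1·728 + 460; 728 = 1·460 + 268; 460 = 1·268 + 192; 268 = 1·192 + 76; 192 = 2·76 + 40; 76 = 1·40 + 36; 40 = 1·36 + 4; 36 = 9·4 + 0. Last nonzero remainder: 4.

4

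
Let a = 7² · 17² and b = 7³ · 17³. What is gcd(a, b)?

min exponent per shared prime: 7² · 17² = 14161

14161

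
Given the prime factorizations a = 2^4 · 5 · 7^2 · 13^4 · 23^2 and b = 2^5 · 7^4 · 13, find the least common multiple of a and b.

max exponent per prime: 2^5 · 5 · 7^4 · 13^4 · 23^2 = 5804184699040

5804184699040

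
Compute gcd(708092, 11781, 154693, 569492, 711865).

77

gcd(708092, 11781): 708092 = 60·11781 + 1232; 11781 = 9·1232 + 693; 1232 = 1·693 + 539; 693 = 1·539 + 154; 539 = 3·154 + 77; 154 = 2·77 + 0 → 77
gcd(77, 154693): 154693 = 2009·77 + 0 → 77
gcd(77, 569492): 569492 = 7396·77 + 0 → 77
gcd(77, 711865): 711865 = 9245·77 + 0 → 77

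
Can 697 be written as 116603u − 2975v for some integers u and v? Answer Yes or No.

By Bézout, 116603u − 2975v = 697 has integer solutions iff gcd(116603, 2975) | 697.
Euclid: 116603 = 39·2975 + 578; 2975 = 5·578 + 85; 578 = 6·85 + 68; 85 = 1·68 + 17; 68 = 4·17 + 0. gcd = 17; 697 mod 17 = 0. Yes.

Yes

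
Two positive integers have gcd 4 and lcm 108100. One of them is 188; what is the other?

2300

m·n = gcd·lcm = 4·108100 = 432400, so n = 432400/188 = 2300.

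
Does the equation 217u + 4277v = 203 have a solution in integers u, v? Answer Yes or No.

Yes

By Bézout, 217u + 4277v = 203 has integer solutions iff gcd(217, 4277) | 203.
Euclid: 4277 = 19·217 + 154; 217 = 1·154 + 63; 154 = 2·63 + 28; 63 = 2·28 + 7; 28 = 4·7 + 0. gcd = 7; 203 mod 7 = 0. Yes.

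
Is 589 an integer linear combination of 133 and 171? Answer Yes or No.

By Bézout, 133u + 171v = 589 has integer solutions iff gcd(133, 171) | 589.
Euclid: 171 = 1·133 + 38; 133 = 3·38 + 19; 38 = 2·19 + 0. gcd = 19; 589 mod 19 = 0. Yes.

Yes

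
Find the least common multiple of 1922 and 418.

1922 = 2 · 31²; 418 = 2 · 11 · 19
max exponents: 2 · 11 · 19 · 31² = 401698

401698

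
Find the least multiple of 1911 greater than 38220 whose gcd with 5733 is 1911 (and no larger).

gcd(x, 5733) = 1911 forces 1911 | x; write x = 1911s. Then gcd(1911s, 1911·3) = 1911·gcd(s, 3), so need gcd(s, 3) = 1.
1911s > 38220 gives s ≥ 21. The least s ≥ 21 coprime to 3 is 22, so x = 1911·22 = 42042.

42042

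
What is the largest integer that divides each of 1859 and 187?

1859 = 11 · 13²
187 = 11 · 17
Common: 11 = 11

11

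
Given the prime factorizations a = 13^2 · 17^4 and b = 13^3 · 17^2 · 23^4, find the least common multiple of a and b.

max exponent per prime: 13^3 · 17^4 · 23^4 = 51349602553717

51349602553717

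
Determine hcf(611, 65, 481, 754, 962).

13

gcd(611, 65): 611 = 9·65 + 26; 65 = 2·26 + 13; 26 = 2·13 + 0 → 13
gcd(13, 481): 481 = 37·13 + 0 → 13
gcd(13, 754): 754 = 58·13 + 0 → 13
gcd(13, 962): 962 = 74·13 + 0 → 13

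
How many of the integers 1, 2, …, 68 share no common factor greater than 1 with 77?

Prime factors of 77: 7, 11. Count integers ≤ 68 divisible by none of them.
By inclusion–exclusion: 68 − ⌊68/7⌋ − ⌊68/11⌋ + ⌊68/77⌋ = 53.

53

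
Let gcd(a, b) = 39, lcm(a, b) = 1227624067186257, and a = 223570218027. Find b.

Using ab = gcd(a,b)·lcm(a,b) = 39·1227624067186257 = 47877338620264023, we get b = 47877338620264023/223570218027 = 214149.

214149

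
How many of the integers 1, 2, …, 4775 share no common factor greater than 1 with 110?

1736

110 = 2·5·11. Inclusion–exclusion on these primes:
4775 − ⌊4775/2⌋ − ⌊4775/5⌋ − ⌊4775/11⌋ + ⌊4775/10⌋ + ⌊4775/22⌋ + ⌊4775/55⌋ − ⌊4775/110⌋ = 1736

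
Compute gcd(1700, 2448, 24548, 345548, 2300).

gcd(1700, 2448): 2448 = 1·1700 + 748; 1700 = 2·748 + 204; 748 = 3·204 + 136; 204 = 1·136 + 68; 136 = 2·68 + 0 → 68
gcd(68, 24548): 24548 = 361·68 + 0 → 68
gcd(68, 345548): 345548 = 5081·68 + 40; 68 = 1·40 + 28; 40 = 1·28 + 12; 28 = 2·12 + 4; 12 = 3·4 + 0 → 4
gcd(4, 2300): 2300 = 575·4 + 0 → 4

4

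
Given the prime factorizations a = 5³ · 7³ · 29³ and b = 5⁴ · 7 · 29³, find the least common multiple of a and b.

max exponent per prime: 5⁴ · 7³ · 29³ = 5228391875

5228391875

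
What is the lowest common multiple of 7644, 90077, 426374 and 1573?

7644 = 2² · 3 · 7² · 13; 90077 = 13³ · 41; 426374 = 2 · 13 · 23² · 31; 1573 = 11² · 13
lcm takes max exponent of each prime: 2² · 3 · 7² · 11² · 13³ · 23² · 31 · 41 = 105097884896004

105097884896004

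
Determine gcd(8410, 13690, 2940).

10

8410 = 2 · 5 · 29²; 13690 = 2 · 5 · 37²; 2940 = 2² · 3 · 5 · 7²
gcd takes min exponent of each prime: 2 · 5 = 10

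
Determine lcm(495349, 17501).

8669102849

495349 = 19 · 29² · 31; 17501 = 11 · 37 · 43
max exponents: 11 · 19 · 29² · 31 · 37 · 43 = 8669102849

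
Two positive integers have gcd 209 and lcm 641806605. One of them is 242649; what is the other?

Using uv = gcd(u,v)·lcm(u,v) = 209·641806605 = 134137580445, we get v = 134137580445/242649 = 552805.

552805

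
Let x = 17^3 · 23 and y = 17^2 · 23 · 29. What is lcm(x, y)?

max exponent per prime: 17^3 · 23 · 29 = 3276971

3276971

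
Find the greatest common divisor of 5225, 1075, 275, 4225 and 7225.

5225 = 5² · 11 · 19; 1075 = 5² · 43; 275 = 5² · 11; 4225 = 5² · 13²; 7225 = 5² · 17²
gcd takes min exponent of each prime: 5² = 25

25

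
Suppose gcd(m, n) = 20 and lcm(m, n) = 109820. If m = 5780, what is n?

380

Using mn = gcd(m,n)·lcm(m,n) = 20·109820 = 2196400, we get n = 2196400/5780 = 380.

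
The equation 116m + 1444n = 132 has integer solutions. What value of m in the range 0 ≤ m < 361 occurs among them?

Reduce mod 1444: 116m ≡ 132 (mod 1444). With g = gcd(116, 1444) = 4 dividing 132, divide through: 29m ≡ 33 (mod 361).
Since gcd(29, 361) = 1, m ≡ 33·(29)⁻¹ ≡ 275 (mod 361). Smallest non-negative: 275.

275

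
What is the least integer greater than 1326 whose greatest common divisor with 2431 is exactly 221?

2431 = 221·11. Any x with gcd(x, 2431) = 221 is a multiple of 221, say 221s, with s coprime to 11.
Need s > 1326/221, so s ≥ 7. First s ≥ 7 with gcd(s, 11) = 1 is s = 7. Thus x = 221·7 = 1547.

1547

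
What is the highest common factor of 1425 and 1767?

Euclid: 1767 = 1·1425 + 342; 1425 = 4·342 + 57; 342 = 6·57 + 0. Last nonzero remainder: 57.

57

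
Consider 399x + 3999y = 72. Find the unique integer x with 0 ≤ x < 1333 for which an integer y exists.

1253

gcd(399, 3999) = 3 (Euclid: 3999 = 10·399 + 9; 399 = 44·9 + 3; 9 = 3·3 + 0), and 3 | 72.
Extended Euclid: 399·(441) + 3999·(-44) = 3. Scale by 24: x₀ = 10584.
General solution x = x₀ + 1333t; reducing mod 1333 gives x = 1253 (and y = -125).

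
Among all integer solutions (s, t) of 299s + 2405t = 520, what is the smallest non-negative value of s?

gcd(299, 2405) = 13 (Euclid: 2405 = 8·299 + 13; 299 = 23·13 + 0), and 13 | 520.
Extended Euclid: 299·(-8) + 2405·(1) = 13. Scale by 40: s₀ = -320.
General solution s = s₀ + 185k; reducing mod 185 gives s = 50 (and t = -6).

50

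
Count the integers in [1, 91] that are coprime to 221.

Prime factors of 221: 13, 17. Count integers ≤ 91 divisible by none of them.
By inclusion–exclusion: 91 − ⌊91/13⌋ − ⌊91/17⌋ + ⌊91/221⌋ = 79.

79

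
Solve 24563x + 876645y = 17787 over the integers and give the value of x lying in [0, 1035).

429

Reduce mod 876645: 24563x ≡ 17787 (mod 876645). With g = gcd(24563, 876645) = 847 dividing 17787, divide through: 29x ≡ 21 (mod 1035).
Since gcd(29, 1035) = 1, x ≡ 21·(29)⁻¹ ≡ 429 (mod 1035). Smallest non-negative: 429.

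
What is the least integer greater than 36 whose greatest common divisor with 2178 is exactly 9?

2178 = 9·242. Any m with gcd(m, 2178) = 9 is a multiple of 9, say 9s, with s coprime to 242.
Need s > 36/9, so s ≥ 5. First s ≥ 5 with gcd(s, 242) = 1 is s = 5. Thus m = 9·5 = 45.

45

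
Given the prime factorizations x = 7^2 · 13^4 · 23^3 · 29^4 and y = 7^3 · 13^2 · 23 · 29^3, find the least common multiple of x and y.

84302999854285121

max exponent per prime: 7^3 · 13^4 · 23^3 · 29^4 = 84302999854285121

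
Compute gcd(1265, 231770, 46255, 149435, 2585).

55

1265 = 5 · 11 · 23; 231770 = 2 · 5 · 7² · 11 · 43; 46255 = 5 · 11 · 29²; 149435 = 5 · 11² · 13 · 19; 2585 = 5 · 11 · 47
gcd takes min exponent of each prime: 5 · 11 = 55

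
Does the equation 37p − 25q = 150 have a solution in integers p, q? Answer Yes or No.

Yes

gcd(37, 25): 37 = 1·25 + 12; 25 = 2·12 + 1; 12 = 12·1 + 0 → 1
1 divides 150, so a solution exists.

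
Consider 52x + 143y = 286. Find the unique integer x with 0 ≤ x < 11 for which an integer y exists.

0

gcd(52, 143) = 13 (Euclid: 143 = 2·52 + 39; 52 = 1·39 + 13; 39 = 3·13 + 0), and 13 | 286.
Extended Euclid: 52·(3) + 143·(-1) = 13. Scale by 22: x₀ = 66.
General solution x = x₀ + 11t; reducing mod 11 gives x = 0 (and y = 2).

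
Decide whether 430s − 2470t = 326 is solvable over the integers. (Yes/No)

No

gcd(430, 2470): 2470 = 5·430 + 320; 430 = 1·320 + 110; 320 = 2·110 + 100; 110 = 1·100 + 10; 100 = 10·10 + 0 → 10
10 does not divide 326, so a solution does not exist.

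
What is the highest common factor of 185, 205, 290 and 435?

5

185 = 5 · 37; 205 = 5 · 41; 290 = 2 · 5 · 29; 435 = 3 · 5 · 29
gcd takes min exponent of each prime: 5 = 5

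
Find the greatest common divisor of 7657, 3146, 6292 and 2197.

13

gcd(7657, 3146): 7657 = 2·3146 + 1365; 3146 = 2·1365 + 416; 1365 = 3·416 + 117; 416 = 3·117 + 65; 117 = 1·65 + 52; 65 = 1·52 + 13; 52 = 4·13 + 0 → 13
gcd(13, 6292): 6292 = 484·13 + 0 → 13
gcd(13, 2197): 2197 = 169·13 + 0 → 13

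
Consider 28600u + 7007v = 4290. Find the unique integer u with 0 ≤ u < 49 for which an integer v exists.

32

gcd(28600, 7007) = 143 (Euclid: 28600 = 4·7007 + 572; 7007 = 12·572 + 143; 572 = 4·143 + 0), and 143 | 4290.
Extended Euclid: 28600·(-12) + 7007·(49) = 143. Scale by 30: u₀ = -360.
General solution u = u₀ + 49t; reducing mod 49 gives u = 32 (and v = -130).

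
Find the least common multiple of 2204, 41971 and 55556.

2204 = 2² · 19 · 29; 41971 = 19 · 47²; 55556 = 2² · 17 · 19 · 43
lcm takes max exponent of each prime: 2² · 17 · 19 · 29 · 43 · 47² = 3558972916

3558972916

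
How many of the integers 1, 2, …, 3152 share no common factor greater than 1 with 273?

1663

Prime factors of 273: 3, 7, 13. Count integers ≤ 3152 divisible by none of them.
By inclusion–exclusion: 3152 − ⌊3152/3⌋ − ⌊3152/7⌋ − ⌊3152/13⌋ + ⌊3152/21⌋ + ⌊3152/39⌋ + ⌊3152/91⌋ − ⌊3152/273⌋ = 1663.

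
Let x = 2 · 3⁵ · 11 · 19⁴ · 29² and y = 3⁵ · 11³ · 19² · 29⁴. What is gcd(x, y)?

811525473

min exponent per shared prime: 3⁵ · 11 · 19² · 29² = 811525473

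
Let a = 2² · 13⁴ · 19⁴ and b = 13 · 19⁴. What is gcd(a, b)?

min exponent per shared prime: 13 · 19⁴ = 1694173

1694173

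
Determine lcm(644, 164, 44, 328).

lcm(644, 164) = 644·164/gcd = 105616/4 = 26404
lcm(26404, 44) = 26404·44/gcd = 1161776/4 = 290444
lcm(290444, 328) = 290444·328/gcd = 95265632/164 = 580888

580888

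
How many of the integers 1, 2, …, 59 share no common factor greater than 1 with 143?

50

143 = 11·13. Inclusion–exclusion on these primes:
59 − ⌊59/11⌋ − ⌊59/13⌋ + ⌊59/143⌋ = 50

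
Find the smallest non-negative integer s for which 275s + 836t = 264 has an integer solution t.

Euclid: 836 = 3·275 + 11; 275 = 25·11 + 0 → gcd = 11; 264 = 11·24.
Back-substitution yields 275·(-3) + 836·(1) = 11, so one solution is s = -3·24 = -72, t = 1·24 = 24.
Solutions in s differ by 836/11 = 76; the one in [0, 76) is -72 mod 76 = 4.

4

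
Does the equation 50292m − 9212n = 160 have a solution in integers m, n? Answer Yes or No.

Yes

gcd(50292, 9212): 50292 = 5·9212 + 4232; 9212 = 2·4232 + 748; 4232 = 5·748 + 492; 748 = 1·492 + 256; 492 = 1·256 + 236; 256 = 1·236 + 20; 236 = 11·20 + 16; 20 = 1·16 + 4; 16 = 4·4 + 0 → 4
4 divides 160, so a solution exists.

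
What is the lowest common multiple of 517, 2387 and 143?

1458457

517 = 11 · 47; 2387 = 7 · 11 · 31; 143 = 11 · 13
lcm takes max exponent of each prime: 7 · 11 · 13 · 31 · 47 = 1458457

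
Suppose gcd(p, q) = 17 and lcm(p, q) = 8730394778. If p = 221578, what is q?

p·q = gcd·lcm = 17·8730394778 = 148416711226, so q = 148416711226/221578 = 669817.

669817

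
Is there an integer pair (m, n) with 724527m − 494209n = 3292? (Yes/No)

By Bézout, 724527m − 494209n = 3292 has integer solutions iff gcd(724527, 494209) | 3292.
Euclid: 724527 = 1·494209 + 230318; 494209 = 2·230318 + 33573; 230318 = 6·33573 + 28880; 33573 = 1·28880 + 4693; 28880 = 6·4693 + 722; 4693 = 6·722 + 361; 722 = 2·361 + 0. gcd = 361; 3292 mod 361 = 43. No.

No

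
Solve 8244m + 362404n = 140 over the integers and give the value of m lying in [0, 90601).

Euclid: 362404 = 43·8244 + 7912; 8244 = 1·7912 + 332; 7912 = 23·332 + 276; 332 = 1·276 + 56; 276 = 4·56 + 52; 56 = 1·52 + 4; 52 = 13·4 + 0 → gcd = 4; 140 = 4·35.
Back-substitution yields 8244·(6550) + 362404·(-149) = 4, so one solution is m = 6550·35 = 229250, n = -149·35 = -5215.
Solutions in m differ by 362404/4 = 90601; the one in [0, 90601) is 229250 mod 90601 = 48048.

48048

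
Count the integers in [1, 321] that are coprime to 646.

144

646 = 2·17·19. Inclusion–exclusion on these primes:
321 − ⌊321/2⌋ − ⌊321/17⌋ − ⌊321/19⌋ + ⌊321/34⌋ + ⌊321/38⌋ + ⌊321/323⌋ − ⌊321/646⌋ = 144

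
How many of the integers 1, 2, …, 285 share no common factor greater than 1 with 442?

Prime factors of 442: 2, 13, 17. Count integers ≤ 285 divisible by none of them.
By inclusion–exclusion: 285 − ⌊285/2⌋ − ⌊285/13⌋ − ⌊285/17⌋ + ⌊285/26⌋ + ⌊285/34⌋ + ⌊285/221⌋ − ⌊285/442⌋ = 125.

125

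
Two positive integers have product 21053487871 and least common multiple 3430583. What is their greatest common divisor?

6137

From gcd × lcm = ab: gcd = 21053487871 / 3430583 = 6137.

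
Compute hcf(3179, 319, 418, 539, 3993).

11

gcd(3179, 319): 3179 = 9·319 + 308; 319 = 1·308 + 11; 308 = 28·11 + 0 → 11
gcd(11, 418): 418 = 38·11 + 0 → 11
gcd(11, 539): 539 = 49·11 + 0 → 11
gcd(11, 3993): 3993 = 363·11 + 0 → 11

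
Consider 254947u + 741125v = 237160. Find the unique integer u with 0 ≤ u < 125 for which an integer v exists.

Reduce mod 741125: 254947u ≡ 237160 (mod 741125). With g = gcd(254947, 741125) = 5929 dividing 237160, divide through: 43u ≡ 40 (mod 125).
Since gcd(43, 125) = 1, u ≡ 40·(43)⁻¹ ≡ 30 (mod 125). Smallest non-negative: 30.

30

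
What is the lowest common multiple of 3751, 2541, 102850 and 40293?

7432043850

lcm(3751, 2541) = 3751·2541/gcd = 9531291/121 = 78771
lcm(78771, 102850) = 78771·102850/gcd = 8101597350/121 = 66955350
lcm(66955350, 40293) = 66955350·40293/gcd = 2697831917550/363 = 7432043850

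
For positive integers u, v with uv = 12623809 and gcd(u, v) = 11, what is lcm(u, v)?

1147619

For any two positive integers, gcd × lcm equals their product. Hence lcm = 12623809 / 11 = 1147619.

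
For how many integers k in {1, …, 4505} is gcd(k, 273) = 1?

2377

Prime factors of 273: 3, 7, 13. Count integers ≤ 4505 divisible by none of them.
By inclusion–exclusion: 4505 − ⌊4505/3⌋ − ⌊4505/7⌋ − ⌊4505/13⌋ + ⌊4505/21⌋ + ⌊4505/39⌋ + ⌊4505/91⌋ − ⌊4505/273⌋ = 2377.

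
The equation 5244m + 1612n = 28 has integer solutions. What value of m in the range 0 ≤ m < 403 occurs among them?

Euclid: 5244 = 3·1612 + 408; 1612 = 3·408 + 388; 408 = 1·388 + 20; 388 = 19·20 + 8; 20 = 2·8 + 4; 8 = 2·4 + 0 → gcd = 4; 28 = 4·7.
Back-substitution yields 5244·(162) + 1612·(-527) = 4, so one solution is m = 162·7 = 1134, n = -527·7 = -3689.
Solutions in m differ by 1612/4 = 403; the one in [0, 403) is 1134 mod 403 = 328.

328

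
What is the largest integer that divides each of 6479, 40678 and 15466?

gcd(6479, 40678): 40678 = 6·6479 + 1804; 6479 = 3·1804 + 1067; 1804 = 1·1067 + 737; 1067 = 1·737 + 330; 737 = 2·330 + 77; 330 = 4·77 + 22; 77 = 3·22 + 11; 22 = 2·11 + 0 → 11
gcd(11, 15466): 15466 = 1406·11 + 0 → 11

11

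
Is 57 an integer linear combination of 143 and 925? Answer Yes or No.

Yes

gcd(143, 925): 925 = 6·143 + 67; 143 = 2·67 + 9; 67 = 7·9 + 4; 9 = 2·4 + 1; 4 = 4·1 + 0 → 1
1 divides 57, so a solution exists.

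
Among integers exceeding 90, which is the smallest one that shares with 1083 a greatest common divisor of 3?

1083 = 3·361. Any a with gcd(a, 1083) = 3 is a multiple of 3, say 3s, with s coprime to 361.
Need s > 90/3, so s ≥ 31. First s ≥ 31 with gcd(s, 361) = 1 is s = 31. Thus a = 3·31 = 93.

93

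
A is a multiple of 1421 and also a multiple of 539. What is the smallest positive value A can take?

15631

gcd first: 1421 = 2·539 + 343; 539 = 1·343 + 196; 343 = 1·196 + 147; 196 = 1·147 + 49; 147 = 3·49 + 0 → gcd = 49
lcm = 1421·539/gcd = 765919/49 = 15631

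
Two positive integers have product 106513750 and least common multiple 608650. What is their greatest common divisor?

175

From gcd × lcm = uv: gcd = 106513750 / 608650 = 175.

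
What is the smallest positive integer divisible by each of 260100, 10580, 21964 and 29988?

260100 = 2² · 3² · 5² · 17²; 10580 = 2² · 5 · 23²; 21964 = 2² · 17² · 19; 29988 = 2² · 3² · 7² · 17
lcm takes max exponent of each prime: 2² · 3² · 5² · 7² · 17² · 19 · 23² = 128098989900

128098989900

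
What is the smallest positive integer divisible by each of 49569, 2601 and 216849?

75767257449

lcm(49569, 2601) = 49569·2601/gcd = 128928969/3 = 42976323
lcm(42976323, 216849) = 42976323·216849/gcd = 9319372666227/123 = 75767257449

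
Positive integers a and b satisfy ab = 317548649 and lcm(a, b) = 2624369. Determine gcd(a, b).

121

From gcd × lcm = ab: gcd = 317548649 / 2624369 = 121.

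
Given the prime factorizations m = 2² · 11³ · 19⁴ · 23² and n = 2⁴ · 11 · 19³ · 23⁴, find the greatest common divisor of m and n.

159650084

min exponent per shared prime: 2² · 11 · 19³ · 23² = 159650084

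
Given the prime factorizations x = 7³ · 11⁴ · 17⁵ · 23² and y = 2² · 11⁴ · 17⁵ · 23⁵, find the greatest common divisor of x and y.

10996918832273

min exponent per shared prime: 11⁴ · 17⁵ · 23² = 10996918832273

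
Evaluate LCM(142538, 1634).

6129134

142538 = 2 · 11² · 19 · 31; 1634 = 2 · 19 · 43
max exponents: 2 · 11² · 19 · 31 · 43 = 6129134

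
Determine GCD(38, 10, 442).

2

gcd(38, 10): 38 = 3·10 + 8; 10 = 1·8 + 2; 8 = 4·2 + 0 → 2
gcd(2, 442): 442 = 221·2 + 0 → 2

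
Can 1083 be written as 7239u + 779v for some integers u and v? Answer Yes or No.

Yes

By Bézout, 7239u + 779v = 1083 has integer solutions iff gcd(7239, 779) | 1083.
Euclid: 7239 = 9·779 + 228; 779 = 3·228 + 95; 228 = 2·95 + 38; 95 = 2·38 + 19; 38 = 2·19 + 0. gcd = 19; 1083 mod 19 = 0. Yes.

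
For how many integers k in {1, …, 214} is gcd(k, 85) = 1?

Prime factors of 85: 5, 17. Count integers ≤ 214 divisible by none of them.
By inclusion–exclusion: 214 − ⌊214/5⌋ − ⌊214/17⌋ + ⌊214/85⌋ = 162.

162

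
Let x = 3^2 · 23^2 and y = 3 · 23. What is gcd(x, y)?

69

min exponent per shared prime: 3 · 23 = 69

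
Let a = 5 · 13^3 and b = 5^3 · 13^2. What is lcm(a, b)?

max exponent per prime: 5^3 · 13^3 = 274625

274625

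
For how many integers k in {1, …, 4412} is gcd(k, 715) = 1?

2961

Prime factors of 715: 5, 11, 13. Count integers ≤ 4412 divisible by none of them.
By inclusion–exclusion: 4412 − ⌊4412/5⌋ − ⌊4412/11⌋ − ⌊4412/13⌋ + ⌊4412/55⌋ + ⌊4412/65⌋ + ⌊4412/143⌋ − ⌊4412/715⌋ = 2961.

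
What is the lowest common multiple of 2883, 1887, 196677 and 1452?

57540412364292

lcm(2883, 1887) = 2883·1887/gcd = 5440221/3 = 1813407
lcm(1813407, 196677) = 1813407·196677/gcd = 356655448539/3 = 118885149513
lcm(118885149513, 1452) = 118885149513·1452/gcd = 172621237092876/3 = 57540412364292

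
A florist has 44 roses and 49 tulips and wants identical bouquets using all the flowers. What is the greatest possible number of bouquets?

44 = 2² · 11
49 = 7²
Common: 1 = 1

1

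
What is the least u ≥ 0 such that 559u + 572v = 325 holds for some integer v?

19

gcd(559, 572) = 13 (Euclid: 572 = 1·559 + 13; 559 = 43·13 + 0), and 13 | 325.
Extended Euclid: 559·(-1) + 572·(1) = 13. Scale by 25: u₀ = -25.
General solution u = u₀ + 44t; reducing mod 44 gives u = 19 (and v = -18).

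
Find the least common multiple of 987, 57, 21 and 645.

987 = 3 · 7 · 47; 57 = 3 · 19; 21 = 3 · 7; 645 = 3 · 5 · 43
lcm takes max exponent of each prime: 3 · 5 · 7 · 19 · 43 · 47 = 4031895

4031895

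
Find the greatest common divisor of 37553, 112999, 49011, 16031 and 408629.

37553 = 17 · 47²; 112999 = 17³ · 23; 49011 = 3 · 17 · 31²; 16031 = 17 · 23 · 41; 408629 = 13 · 17 · 43²
gcd takes min exponent of each prime: 17 = 17

17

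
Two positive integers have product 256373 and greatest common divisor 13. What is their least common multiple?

Since gcd(p,q)·lcm(p,q) = pq, lcm = 256373/13 = 19721.

19721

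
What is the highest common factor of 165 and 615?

165 = 3 · 5 · 11
615 = 3 · 5 · 41
Common: 3 · 5 = 15

15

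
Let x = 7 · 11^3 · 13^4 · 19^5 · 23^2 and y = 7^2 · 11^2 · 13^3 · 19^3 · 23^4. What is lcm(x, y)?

max exponent per prime: 7^2 · 11^3 · 13^4 · 19^5 · 23^4 = 1290704706115967623481

1290704706115967623481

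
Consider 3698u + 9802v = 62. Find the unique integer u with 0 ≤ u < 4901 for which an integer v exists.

Euclid: 9802 = 2·3698 + 2406; 3698 = 1·2406 + 1292; 2406 = 1·1292 + 1114; 1292 = 1·1114 + 178; 1114 = 6·178 + 46; 178 = 3·46 + 40; 46 = 1·40 + 6; 40 = 6·6 + 4; 6 = 1·4 + 2; 4 = 2·2 + 0 → gcd = 2; 62 = 2·31.
Back-substitution yields 3698·(-1707) + 9802·(644) = 2, so one solution is u = -1707·31 = -52917, v = 644·31 = 19964.
Solutions in u differ by 9802/2 = 4901; the one in [0, 4901) is -52917 mod 4901 = 994.

994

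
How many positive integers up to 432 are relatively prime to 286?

Prime factors of 286: 2, 11, 13. Count integers ≤ 432 divisible by none of them.
By inclusion–exclusion: 432 − ⌊432/2⌋ − ⌊432/11⌋ − ⌊432/13⌋ + ⌊432/22⌋ + ⌊432/26⌋ + ⌊432/143⌋ − ⌊432/286⌋ = 181.

181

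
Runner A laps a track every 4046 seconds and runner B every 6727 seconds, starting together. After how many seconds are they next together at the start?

4046 = 2 · 7 · 17²; 6727 = 7 · 31²
max exponents: 2 · 7 · 17² · 31² = 3888206

3888206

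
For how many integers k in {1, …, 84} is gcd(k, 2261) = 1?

64

2261 = 7·17·19. Inclusion–exclusion on these primes:
84 − ⌊84/7⌋ − ⌊84/17⌋ − ⌊84/19⌋ + ⌊84/119⌋ + ⌊84/133⌋ + ⌊84/323⌋ − ⌊84/2261⌋ = 64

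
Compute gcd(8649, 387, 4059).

gcd(8649, 387): 8649 = 22·387 + 135; 387 = 2·135 + 117; 135 = 1·117 + 18; 117 = 6·18 + 9; 18 = 2·9 + 0 → 9
gcd(9, 4059): 4059 = 451·9 + 0 → 9

9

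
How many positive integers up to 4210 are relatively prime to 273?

273 = 3·7·13. Inclusion–exclusion on these primes:
4210 − ⌊4210/3⌋ − ⌊4210/7⌋ − ⌊4210/13⌋ + ⌊4210/21⌋ + ⌊4210/39⌋ + ⌊4210/91⌋ − ⌊4210/273⌋ = 2221

2221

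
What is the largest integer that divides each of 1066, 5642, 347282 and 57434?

26

gcd(1066, 5642): 5642 = 5·1066 + 312; 1066 = 3·312 + 130; 312 = 2·130 + 52; 130 = 2·52 + 26; 52 = 2·26 + 0 → 26
gcd(26, 347282): 347282 = 13357·26 + 0 → 26
gcd(26, 57434): 57434 = 2209·26 + 0 → 26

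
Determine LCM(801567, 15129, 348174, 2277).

573395203008342

lcm(801567, 15129) = 801567·15129/gcd = 12126907143/9 = 1347434127
lcm(1347434127, 348174) = 1347434127·348174/gcd = 469141529734098/9 = 52126836637122
lcm(52126836637122, 2277) = 52126836637122·2277/gcd = 118692807022726794/207 = 573395203008342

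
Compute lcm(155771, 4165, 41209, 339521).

4538613174095

155771 = 7² · 11 · 17²; 4165 = 5 · 7² · 17; 41209 = 7² · 29²; 339521 = 7² · 13² · 41
lcm takes max exponent of each prime: 5 · 7² · 11 · 13² · 17² · 29² · 41 = 4538613174095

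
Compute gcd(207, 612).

Euclid: 612 = 2·207 + 198; 207 = 1·198 + 9; 198 = 22·9 + 0. Last nonzero remainder: 9.

9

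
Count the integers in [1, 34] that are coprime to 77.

27

77 = 7·11. Inclusion–exclusion on these primes:
34 − ⌊34/7⌋ − ⌊34/11⌋ + ⌊34/77⌋ = 27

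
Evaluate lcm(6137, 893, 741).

6137 = 17 · 19²; 893 = 19 · 47; 741 = 3 · 13 · 19
lcm takes max exponent of each prime: 3 · 13 · 17 · 19² · 47 = 11249121

11249121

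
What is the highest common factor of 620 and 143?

Euclid: 620 = 4·143 + 48; 143 = 2·48 + 47; 48 = 1·47 + 1; 47 = 47·1 + 0. Last nonzero remainder: 1.

1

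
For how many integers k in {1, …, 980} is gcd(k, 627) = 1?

Prime factors of 627: 3, 11, 19. Count integers ≤ 980 divisible by none of them.
By inclusion–exclusion: 980 − ⌊980/3⌋ − ⌊980/11⌋ − ⌊980/19⌋ + ⌊980/33⌋ + ⌊980/57⌋ + ⌊980/209⌋ − ⌊980/627⌋ = 563.

563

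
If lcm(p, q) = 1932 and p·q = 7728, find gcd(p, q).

From gcd × lcm = pq: gcd = 7728 / 1932 = 4.

4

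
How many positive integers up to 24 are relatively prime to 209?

21

Prime factors of 209: 11, 19. Count integers ≤ 24 divisible by none of them.
By inclusion–exclusion: 24 − ⌊24/11⌋ − ⌊24/19⌋ + ⌊24/209⌋ = 21.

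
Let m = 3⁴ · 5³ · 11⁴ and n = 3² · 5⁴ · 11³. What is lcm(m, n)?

max exponent per prime: 3⁴ · 5⁴ · 11⁴ = 741200625

741200625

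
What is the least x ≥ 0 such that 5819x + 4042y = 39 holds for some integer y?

gcd(5819, 4042) = 1 (Euclid: 5819 = 1·4042 + 1777; 4042 = 2·1777 + 488; 1777 = 3·488 + 313; 488 = 1·313 + 175; 313 = 1·175 + 138; 175 = 1·138 + 37; 138 = 3·37 + 27; 37 = 1·27 + 10; 27 = 2·10 + 7; 10 = 1·7 + 3; 7 = 2·3 + 1; 3 = 3·1 + 0), and 1 | 39.
Extended Euclid: 5819·(1201) + 4042·(-1729) = 1. Scale by 39: x₀ = 46839.
General solution x = x₀ + 4042t; reducing mod 4042 gives x = 2377 (and y = -3422).

2377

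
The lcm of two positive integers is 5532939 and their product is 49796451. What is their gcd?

From gcd × lcm = pq: gcd = 49796451 / 5532939 = 9.

9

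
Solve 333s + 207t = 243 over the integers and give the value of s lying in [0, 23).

20

Euclid: 333 = 1·207 + 126; 207 = 1·126 + 81; 126 = 1·81 + 45; 81 = 1·45 + 36; 45 = 1·36 + 9; 36 = 4·9 + 0 → gcd = 9; 243 = 9·27.
Back-substitution yields 333·(5) + 207·(-8) = 9, so one solution is s = 5·27 = 135, t = -8·27 = -216.
Solutions in s differ by 207/9 = 23; the one in [0, 23) is 135 mod 23 = 20.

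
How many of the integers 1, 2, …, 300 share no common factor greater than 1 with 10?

Prime factors of 10: 2, 5. Count integers ≤ 300 divisible by none of them.
By inclusion–exclusion: 300 − ⌊300/2⌋ − ⌊300/5⌋ + ⌊300/10⌋ = 120.

120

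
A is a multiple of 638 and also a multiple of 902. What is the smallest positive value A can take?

638 = 2 · 11 · 29; 902 = 2 · 11 · 41
max exponents: 2 · 11 · 29 · 41 = 26158

26158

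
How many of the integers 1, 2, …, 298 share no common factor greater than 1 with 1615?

213

1615 = 5·17·19. Inclusion–exclusion on these primes:
298 − ⌊298/5⌋ − ⌊298/17⌋ − ⌊298/19⌋ + ⌊298/85⌋ + ⌊298/95⌋ + ⌊298/323⌋ − ⌊298/1615⌋ = 213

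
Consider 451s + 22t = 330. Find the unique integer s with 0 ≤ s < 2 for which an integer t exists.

gcd(451, 22) = 11 (Euclid: 451 = 20·22 + 11; 22 = 2·11 + 0), and 11 | 330.
Extended Euclid: 451·(1) + 22·(-20) = 11. Scale by 30: s₀ = 30.
General solution s = s₀ + 2k; reducing mod 2 gives s = 0 (and t = 15).

0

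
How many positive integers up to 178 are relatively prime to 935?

122

935 = 5·11·17. Inclusion–exclusion on these primes:
178 − ⌊178/5⌋ − ⌊178/11⌋ − ⌊178/17⌋ + ⌊178/55⌋ + ⌊178/85⌋ + ⌊178/187⌋ − ⌊178/935⌋ = 122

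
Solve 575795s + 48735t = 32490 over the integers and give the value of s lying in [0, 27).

gcd(575795, 48735) = 1805 (Euclid: 575795 = 11·48735 + 39710; 48735 = 1·39710 + 9025; 39710 = 4·9025 + 3610; 9025 = 2·3610 + 1805; 3610 = 2·1805 + 0), and 1805 | 32490.
Extended Euclid: 575795·(-11) + 48735·(130) = 1805. Scale by 18: s₀ = -198.
General solution s = s₀ + 27k; reducing mod 27 gives s = 18 (and t = -212).

18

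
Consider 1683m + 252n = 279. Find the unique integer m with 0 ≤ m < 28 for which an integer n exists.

gcd(1683, 252) = 9 (Euclid: 1683 = 6·252 + 171; 252 = 1·171 + 81; 171 = 2·81 + 9; 81 = 9·9 + 0), and 9 | 279.
Extended Euclid: 1683·(3) + 252·(-20) = 9. Scale by 31: m₀ = 93.
General solution m = m₀ + 28t; reducing mod 28 gives m = 9 (and n = -59).

9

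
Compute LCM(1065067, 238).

1065067 = 17 · 31 · 43 · 47; 238 = 2 · 7 · 17
max exponents: 2 · 7 · 17 · 31 · 43 · 47 = 14910938

14910938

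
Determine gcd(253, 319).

253 = 11 · 23
319 = 11 · 29
Common: 11 = 11

11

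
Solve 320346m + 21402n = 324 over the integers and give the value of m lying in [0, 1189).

375

gcd(320346, 21402) = 18 (Euclid: 320346 = 14·21402 + 20718; 21402 = 1·20718 + 684; 20718 = 30·684 + 198; 684 = 3·198 + 90; 198 = 2·90 + 18; 90 = 5·18 + 0), and 18 | 324.
Extended Euclid: 320346·(219) + 21402·(-3278) = 18. Scale by 18: m₀ = 3942.
General solution m = m₀ + 1189t; reducing mod 1189 gives m = 375 (and n = -5613).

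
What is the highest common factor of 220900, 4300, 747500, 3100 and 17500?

100

gcd(220900, 4300): 220900 = 51·4300 + 1600; 4300 = 2·1600 + 1100; 1600 = 1·1100 + 500; 1100 = 2·500 + 100; 500 = 5·100 + 0 → 100
gcd(100, 747500): 747500 = 7475·100 + 0 → 100
gcd(100, 3100): 3100 = 31·100 + 0 → 100
gcd(100, 17500): 17500 = 175·100 + 0 → 100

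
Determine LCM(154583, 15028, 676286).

4648112325428

154583 = 11 · 13 · 23 · 47; 15028 = 2² · 13 · 17²; 676286 = 2 · 13 · 19 · 37²
lcm takes max exponent of each prime: 2² · 11 · 13 · 17² · 19 · 23 · 37² · 47 = 4648112325428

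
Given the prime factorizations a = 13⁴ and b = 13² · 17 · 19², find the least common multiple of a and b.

max exponent per prime: 13⁴ · 17 · 19² = 175278857

175278857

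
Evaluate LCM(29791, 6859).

29791 = 31³; 6859 = 19³
max exponents: 19³ · 31³ = 204336469

204336469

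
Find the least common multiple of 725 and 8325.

241425

gcd first: 8325 = 11·725 + 350; 725 = 2·350 + 25; 350 = 14·25 + 0 → gcd = 25
lcm = 725·8325/gcd = 6035625/25 = 241425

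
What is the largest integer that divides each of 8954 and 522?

2

8954 = 2 · 11² · 37
522 = 2 · 3² · 29
Common: 2 = 2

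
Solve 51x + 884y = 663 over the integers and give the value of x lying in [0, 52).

13

gcd(51, 884) = 17 (Euclid: 884 = 17·51 + 17; 51 = 3·17 + 0), and 17 | 663.
Extended Euclid: 51·(-17) + 884·(1) = 17. Scale by 39: x₀ = -663.
General solution x = x₀ + 52t; reducing mod 52 gives x = 13 (and y = 0).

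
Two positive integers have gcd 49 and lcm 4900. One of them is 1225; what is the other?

196

a·b = gcd·lcm = 49·4900 = 240100, so b = 240100/1225 = 196.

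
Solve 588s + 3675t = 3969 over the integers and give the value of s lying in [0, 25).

Euclid: 3675 = 6·588 + 147; 588 = 4·147 + 0 → gcd = 147; 3969 = 147·27.
Back-substitution yields 588·(-6) + 3675·(1) = 147, so one solution is s = -6·27 = -162, t = 1·27 = 27.
Solutions in s differ by 3675/147 = 25; the one in [0, 25) is -162 mod 25 = 13.

13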